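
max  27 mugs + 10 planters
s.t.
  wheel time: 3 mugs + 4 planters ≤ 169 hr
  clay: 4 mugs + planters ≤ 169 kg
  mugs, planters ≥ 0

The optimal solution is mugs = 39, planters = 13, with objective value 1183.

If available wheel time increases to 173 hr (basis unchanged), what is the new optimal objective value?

Check each constraint at x*: wheel time 169/169 (tight); clay 169/169 (tight).
The binding rows give the dual system: 3·y_wheel time + 4·y_clay = 27 and 4·y_wheel time + 1·y_clay = 10.
This yields shadow prices y_wheel time = 1, y_clay = 6.
Δz = y_wheel time·Δb = 1 × (4) = 4, so new z* = 1183 + 4 = 1187.

1187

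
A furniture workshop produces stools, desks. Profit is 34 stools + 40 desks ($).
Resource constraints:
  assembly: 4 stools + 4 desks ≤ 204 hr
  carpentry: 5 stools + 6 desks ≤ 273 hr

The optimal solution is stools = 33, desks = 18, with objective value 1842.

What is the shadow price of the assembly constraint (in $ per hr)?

1

Both assembly and carpentry are binding at x*.
From A_Bᵀ y = c: 4·y_assembly + 5·y_carpentry = 34; 4·y_assembly + 6·y_carpentry = 40.
→ y_assembly = 1 and y_carpentry = 6.
Shadow price of assembly = 1.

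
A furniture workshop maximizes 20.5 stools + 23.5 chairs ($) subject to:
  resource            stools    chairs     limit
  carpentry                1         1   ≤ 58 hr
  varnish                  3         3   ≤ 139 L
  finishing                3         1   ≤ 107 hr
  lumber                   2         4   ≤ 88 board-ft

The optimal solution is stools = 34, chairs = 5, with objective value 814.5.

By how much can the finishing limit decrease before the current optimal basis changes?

Binding constraints: finishing, lumber. The basis is B = [[3,1],[2,4]] with det 10.
Per unit decrease in finishing, x* moves by d = (-0.4, 0.2).
The basis stays optimal until stools reaches 0; allowable decrease = 85 hr.

85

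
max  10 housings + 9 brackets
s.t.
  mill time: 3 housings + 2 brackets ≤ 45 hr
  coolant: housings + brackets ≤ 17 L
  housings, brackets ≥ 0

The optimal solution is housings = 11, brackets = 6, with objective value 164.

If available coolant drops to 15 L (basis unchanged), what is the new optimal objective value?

150

Both mill time and coolant are binding at x*.
The binding rows give the dual system: 3·y_mill time + 1·y_coolant = 10 and 2·y_mill time + 1·y_coolant = 9.
→ y_mill time = 1 and y_coolant = 7.
Δz = y_coolant·Δb = 7 × (-2) = -14, so new z* = 164 − 14 = 150.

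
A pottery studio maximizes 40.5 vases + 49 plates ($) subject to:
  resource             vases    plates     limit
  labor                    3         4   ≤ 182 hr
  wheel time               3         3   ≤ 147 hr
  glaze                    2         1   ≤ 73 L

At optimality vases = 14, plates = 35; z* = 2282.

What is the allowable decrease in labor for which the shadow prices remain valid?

Binding constraints: labor, wheel time. The basis is B = [[3,4],[3,3]] with det -3.
Per unit decrease in labor, x* moves by d = (1, -1).
The basis stays optimal until glaze becomes binding; allowable decrease = 10 hr.

10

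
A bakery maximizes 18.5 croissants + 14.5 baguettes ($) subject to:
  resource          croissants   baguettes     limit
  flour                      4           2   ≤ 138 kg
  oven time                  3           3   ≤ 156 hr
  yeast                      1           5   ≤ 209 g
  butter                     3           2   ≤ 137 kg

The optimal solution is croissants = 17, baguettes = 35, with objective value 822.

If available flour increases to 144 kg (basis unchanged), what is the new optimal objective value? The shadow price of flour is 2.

834

Δb = 6, so new z* = 822 + (2)·(6) = 822 + 12 = 834.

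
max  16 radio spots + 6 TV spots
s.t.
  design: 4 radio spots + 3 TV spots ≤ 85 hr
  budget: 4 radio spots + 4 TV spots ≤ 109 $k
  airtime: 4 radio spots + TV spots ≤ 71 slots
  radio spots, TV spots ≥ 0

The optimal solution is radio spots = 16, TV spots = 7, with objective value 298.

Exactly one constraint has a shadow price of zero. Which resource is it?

design: 85/85 (binding)
budget: 92/109 (slack 17)
airtime: 71/71 (binding)
By complementary slackness, a constraint with positive slack has shadow price 0 → budget.

budget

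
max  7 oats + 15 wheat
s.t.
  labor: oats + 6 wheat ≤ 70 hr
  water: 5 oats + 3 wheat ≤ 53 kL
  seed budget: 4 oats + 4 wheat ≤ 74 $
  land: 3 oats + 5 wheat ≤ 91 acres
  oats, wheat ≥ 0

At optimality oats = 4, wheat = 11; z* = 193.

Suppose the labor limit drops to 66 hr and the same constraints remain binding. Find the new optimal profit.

Binding: labor and water. Non-binding: seed budget (14 unused), land (24 unused).
Slack constraints have shadow price 0 (complementary slackness).
The binding rows give the dual system: 1·y_labor + 5·y_water = 7 and 6·y_labor + 3·y_water = 15.
→ y_labor = 2 and y_water = 1.
Δz = y_labor·Δb = 2 × (-4) = -8, so new z* = 193 − 8 = 185.

185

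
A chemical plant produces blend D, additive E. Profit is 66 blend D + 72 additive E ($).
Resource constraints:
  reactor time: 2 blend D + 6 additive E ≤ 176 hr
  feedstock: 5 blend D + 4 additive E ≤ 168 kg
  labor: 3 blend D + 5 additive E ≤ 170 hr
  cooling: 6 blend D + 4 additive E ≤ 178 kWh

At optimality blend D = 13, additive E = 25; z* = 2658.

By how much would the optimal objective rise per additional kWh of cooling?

Check each constraint at x*: reactor time 176/176 (tight); feedstock 165/168 (slack 3); labor 164/170 (slack 6); cooling 178/178 (tight).
Slack constraints have shadow price 0 (complementary slackness).
Dual feasibility on the basic columns requires 2·y_reactor time + 6·y_cooling = 66, 6·y_reactor time + 4·y_cooling = 72.
Solving: y_reactor time = 6, y_cooling = 9.
Shadow price of cooling = 9.

9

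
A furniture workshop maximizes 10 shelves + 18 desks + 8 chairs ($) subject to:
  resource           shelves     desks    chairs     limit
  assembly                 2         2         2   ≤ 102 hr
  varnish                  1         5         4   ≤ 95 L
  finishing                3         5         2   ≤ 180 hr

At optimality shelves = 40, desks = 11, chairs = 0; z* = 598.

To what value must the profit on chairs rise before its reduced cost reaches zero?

16

At the optimum: assembly uses 102 of 102 (binding); varnish uses 95 of 95 (binding); finishing uses 175 of 180 (slack = 5).
Since finishing is not tight, its dual is 0.
Dual feasibility on the basic columns requires 2·y_assembly + 1·y_varnish = 10, 2·y_assembly + 5·y_varnish = 18.
This yields shadow prices y_assembly = 4, y_varnish = 2.
chairs enters the basis when its profit ≥ yᵀa₃ = 4·2 + 2·4 = 16.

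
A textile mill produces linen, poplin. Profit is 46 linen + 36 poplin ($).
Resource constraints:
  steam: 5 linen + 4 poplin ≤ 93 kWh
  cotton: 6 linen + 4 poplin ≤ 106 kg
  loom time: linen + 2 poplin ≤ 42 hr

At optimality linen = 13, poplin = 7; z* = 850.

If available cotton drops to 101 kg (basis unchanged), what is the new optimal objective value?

Check each constraint at x*: steam 93/93 (tight); cotton 106/106 (tight); loom time 27/42 (slack 15).
Slack constraints have shadow price 0 (complementary slackness).
Dual feasibility on the basic columns requires 5·y_steam + 6·y_cotton = 46, 4·y_steam + 4·y_cotton = 36.
→ y_steam = 8 and y_cotton = 1.
Δz = y_cotton·Δb = 1 × (-5) = -5, so new z* = 850 − 5 = 845.

845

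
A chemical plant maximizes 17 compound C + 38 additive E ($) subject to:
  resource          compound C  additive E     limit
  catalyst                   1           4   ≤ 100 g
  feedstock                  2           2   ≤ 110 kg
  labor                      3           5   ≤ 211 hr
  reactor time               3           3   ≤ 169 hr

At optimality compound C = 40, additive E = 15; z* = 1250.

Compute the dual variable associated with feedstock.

5

Binding: catalyst and feedstock. Non-binding: labor (16 unused), reactor time (4 unused).
Since labor, reactor time are not tight, their duals are 0.
The binding rows give the dual system: 1·y_catalyst + 2·y_feedstock = 17 and 4·y_catalyst + 2·y_feedstock = 38.
Solving: y_catalyst = 7, y_feedstock = 5.
Shadow price of feedstock = 5.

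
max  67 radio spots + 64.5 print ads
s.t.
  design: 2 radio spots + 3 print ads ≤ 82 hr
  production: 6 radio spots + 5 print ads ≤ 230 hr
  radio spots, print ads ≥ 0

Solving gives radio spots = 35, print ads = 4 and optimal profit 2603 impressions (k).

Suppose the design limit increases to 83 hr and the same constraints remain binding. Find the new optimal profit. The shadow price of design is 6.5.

2609.5

Δb = 1, so new z* = 2603 + (6.5)·(1) = 2603 + 6.5 = 2609.5.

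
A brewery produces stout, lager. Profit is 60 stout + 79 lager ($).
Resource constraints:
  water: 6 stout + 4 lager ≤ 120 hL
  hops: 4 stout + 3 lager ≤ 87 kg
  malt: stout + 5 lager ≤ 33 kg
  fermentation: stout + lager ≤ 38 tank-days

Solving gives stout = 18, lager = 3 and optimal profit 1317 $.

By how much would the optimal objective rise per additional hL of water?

At the optimum: water uses 120 of 120 (binding); hops uses 81 of 87 (slack = 6); malt uses 33 of 33 (binding); fermentation uses 21 of 38 (slack = 17).
Since hops, fermentation are not tight, their duals are 0.
From A_Bᵀ y = c: 6·y_water + 1·y_malt = 60; 4·y_water + 5·y_malt = 79.
Solving: y_water = 8.5, y_malt = 9.
Shadow price of water = 8.5.

8.5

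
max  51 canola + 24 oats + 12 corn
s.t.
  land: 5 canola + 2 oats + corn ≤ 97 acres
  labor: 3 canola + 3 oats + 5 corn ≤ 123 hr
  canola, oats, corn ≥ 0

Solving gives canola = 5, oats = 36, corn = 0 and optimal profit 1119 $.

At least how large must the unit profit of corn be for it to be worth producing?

19

At the optimum: land uses 97 of 97 (binding); labor uses 123 of 123 (binding).
The binding rows give the dual system: 5·y_land + 3·y_labor = 51 and 2·y_land + 3·y_labor = 24.
This yields shadow prices y_land = 9, y_labor = 2.
corn enters the basis when its profit ≥ yᵀa₃ = 9·1 + 2·5 = 19.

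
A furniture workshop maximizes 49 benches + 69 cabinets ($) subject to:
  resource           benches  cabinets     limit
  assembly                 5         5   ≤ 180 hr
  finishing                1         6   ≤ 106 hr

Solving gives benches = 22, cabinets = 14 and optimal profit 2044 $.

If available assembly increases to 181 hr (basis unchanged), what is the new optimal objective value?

Both assembly and finishing are binding at x*.
From A_Bᵀ y = c: 5·y_assembly + 1·y_finishing = 49; 5·y_assembly + 6·y_finishing = 69.
Solving: y_assembly = 9, y_finishing = 4.
Δz = y_assembly·Δb = 9 × (1) = 9, so new z* = 2044 + 9 = 2053.

2053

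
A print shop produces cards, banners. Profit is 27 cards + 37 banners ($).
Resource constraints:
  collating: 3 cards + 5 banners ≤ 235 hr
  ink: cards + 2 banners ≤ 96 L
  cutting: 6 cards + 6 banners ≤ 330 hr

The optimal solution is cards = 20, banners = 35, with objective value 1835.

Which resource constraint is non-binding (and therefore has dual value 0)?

collating: 235/235 (binding)
ink: 90/96 (slack 6)
cutting: 330/330 (binding)
By complementary slackness, a constraint with positive slack has shadow price 0 → ink.

ink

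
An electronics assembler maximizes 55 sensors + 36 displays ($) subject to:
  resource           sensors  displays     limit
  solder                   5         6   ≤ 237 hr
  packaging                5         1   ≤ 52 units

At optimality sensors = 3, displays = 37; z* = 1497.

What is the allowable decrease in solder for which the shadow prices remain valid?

Binding constraints: solder, packaging. The basis is B = [[5,6],[5,1]] with det -25.
Per unit decrease in solder, x* moves by d = (0.04, -0.2).
The basis stays optimal until displays reaches 0; allowable decrease = 185 hr.

185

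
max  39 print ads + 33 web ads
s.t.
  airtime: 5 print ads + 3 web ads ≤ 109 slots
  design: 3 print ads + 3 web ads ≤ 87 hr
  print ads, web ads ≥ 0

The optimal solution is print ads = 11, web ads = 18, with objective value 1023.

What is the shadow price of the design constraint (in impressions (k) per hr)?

Check each constraint at x*: airtime 109/109 (tight); design 87/87 (tight).
From A_Bᵀ y = c: 5·y_airtime + 3·y_design = 39; 3·y_airtime + 3·y_design = 33.
→ y_airtime = 3 and y_design = 8.
Shadow price of design = 8.

8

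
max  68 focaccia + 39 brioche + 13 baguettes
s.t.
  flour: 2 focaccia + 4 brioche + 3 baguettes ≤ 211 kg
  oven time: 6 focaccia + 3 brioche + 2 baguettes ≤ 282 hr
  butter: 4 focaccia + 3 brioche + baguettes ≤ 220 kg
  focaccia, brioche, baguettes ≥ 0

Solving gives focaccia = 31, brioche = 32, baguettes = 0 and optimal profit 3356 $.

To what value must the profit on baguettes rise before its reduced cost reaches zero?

21

Check each constraint at x*: flour 190/211 (slack 21); oven time 282/282 (tight); butter 220/220 (tight).
Since flour is not tight, its dual is 0.
The binding rows give the dual system: 6·y_oven time + 4·y_butter = 68 and 3·y_oven time + 3·y_butter = 39.
Solving: y_oven time = 8, y_butter = 5.
baguettes enters the basis when its profit ≥ yᵀa₃ = 8·2 + 5·1 = 21.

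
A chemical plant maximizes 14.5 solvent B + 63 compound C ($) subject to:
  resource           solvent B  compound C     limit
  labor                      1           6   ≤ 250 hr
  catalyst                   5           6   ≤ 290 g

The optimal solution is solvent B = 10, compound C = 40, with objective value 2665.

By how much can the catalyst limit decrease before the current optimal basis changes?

Binding constraints: labor, catalyst. The basis is B = [[1,6],[5,6]] with det -24.
Per unit decrease in catalyst, x* moves by d = (-0.25, 0.0417).
The basis stays optimal until solvent B reaches 0; allowable decrease = 40 g.

40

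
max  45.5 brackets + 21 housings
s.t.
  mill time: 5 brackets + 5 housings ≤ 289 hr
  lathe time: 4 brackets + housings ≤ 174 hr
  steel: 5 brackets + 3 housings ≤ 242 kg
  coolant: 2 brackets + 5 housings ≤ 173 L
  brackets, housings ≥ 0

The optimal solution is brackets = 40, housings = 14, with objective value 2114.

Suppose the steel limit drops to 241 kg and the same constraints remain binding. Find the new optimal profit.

Check each constraint at x*: mill time 270/289 (slack 19); lathe time 174/174 (tight); steel 242/242 (tight); coolant 150/173 (slack 23).
Since mill time, coolant are not tight, their duals are 0.
The binding rows give the dual system: 4·y_lathe time + 5·y_steel = 45.5 and 1·y_lathe time + 3·y_steel = 21.
Solving: y_lathe time = 4.5, y_steel = 5.5.
Δz = y_steel·Δb = 5.5 × (-1) = -5.5, so new z* = 2114 − 5.5 = 2108.5.

2108.5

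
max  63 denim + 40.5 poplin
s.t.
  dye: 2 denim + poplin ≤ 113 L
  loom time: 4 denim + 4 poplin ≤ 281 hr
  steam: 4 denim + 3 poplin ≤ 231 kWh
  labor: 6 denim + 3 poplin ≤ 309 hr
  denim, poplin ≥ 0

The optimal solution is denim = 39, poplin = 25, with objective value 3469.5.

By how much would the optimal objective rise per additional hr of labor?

Binding: steam and labor. Non-binding: dye (10 unused), loom time (25 unused).
By complementary slackness, y = 0 for the non-binding constraints.
Dual feasibility on the basic columns requires 4·y_steam + 6·y_labor = 63, 3·y_steam + 3·y_labor = 40.5.
This yields shadow prices y_steam = 9, y_labor = 4.5.
Shadow price of labor = 4.5.

4.5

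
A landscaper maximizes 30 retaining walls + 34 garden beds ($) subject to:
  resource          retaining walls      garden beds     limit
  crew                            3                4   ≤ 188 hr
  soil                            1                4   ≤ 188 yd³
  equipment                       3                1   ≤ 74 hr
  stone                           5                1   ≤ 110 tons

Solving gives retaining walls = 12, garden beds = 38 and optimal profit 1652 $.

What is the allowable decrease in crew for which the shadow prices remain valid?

54

Binding constraints: crew, equipment. The basis is B = [[3,4],[3,1]] with det -9.
Per unit decrease in crew, x* moves by d = (0.1111, -0.3333).
The basis stays optimal until stone becomes binding; allowable decrease = 54 hr.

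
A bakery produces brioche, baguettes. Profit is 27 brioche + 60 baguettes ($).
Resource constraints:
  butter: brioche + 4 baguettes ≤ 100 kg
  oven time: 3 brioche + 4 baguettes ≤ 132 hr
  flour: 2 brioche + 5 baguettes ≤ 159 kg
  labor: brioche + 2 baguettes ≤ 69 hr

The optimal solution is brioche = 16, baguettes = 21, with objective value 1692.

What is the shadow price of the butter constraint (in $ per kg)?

Check each constraint at x*: butter 100/100 (tight); oven time 132/132 (tight); flour 137/159 (slack 22); labor 58/69 (slack 11).
Slack constraints have shadow price 0 (complementary slackness).
The binding rows give the dual system: 1·y_butter + 3·y_oven time = 27 and 4·y_butter + 4·y_oven time = 60.
Solving: y_butter = 9, y_oven time = 6.
Shadow price of butter = 9.

9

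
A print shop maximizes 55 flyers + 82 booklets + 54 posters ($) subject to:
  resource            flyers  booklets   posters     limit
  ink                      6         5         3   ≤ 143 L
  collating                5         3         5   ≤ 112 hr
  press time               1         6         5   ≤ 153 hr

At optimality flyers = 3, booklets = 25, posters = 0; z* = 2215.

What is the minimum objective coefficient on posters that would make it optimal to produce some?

At the optimum: ink uses 143 of 143 (binding); collating uses 90 of 112 (slack = 22); press time uses 153 of 153 (binding).
Since collating is not tight, its dual is 0.
The binding rows give the dual system: 6·y_ink + 1·y_press time = 55 and 5·y_ink + 6·y_press time = 82.
This yields shadow prices y_ink = 8, y_press time = 7.
posters enters the basis when its profit ≥ yᵀa₃ = 8·3 + 7·5 = 59.

59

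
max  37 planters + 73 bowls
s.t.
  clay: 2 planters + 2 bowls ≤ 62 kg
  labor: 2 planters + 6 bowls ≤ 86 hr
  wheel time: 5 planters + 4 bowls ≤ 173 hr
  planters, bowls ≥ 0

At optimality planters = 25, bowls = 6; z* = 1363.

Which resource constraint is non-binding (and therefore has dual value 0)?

clay: 62/62 (binding)
labor: 86/86 (binding)
wheel time: 149/173 (slack 24)
By complementary slackness, a constraint with positive slack has shadow price 0 → wheel time.

wheel time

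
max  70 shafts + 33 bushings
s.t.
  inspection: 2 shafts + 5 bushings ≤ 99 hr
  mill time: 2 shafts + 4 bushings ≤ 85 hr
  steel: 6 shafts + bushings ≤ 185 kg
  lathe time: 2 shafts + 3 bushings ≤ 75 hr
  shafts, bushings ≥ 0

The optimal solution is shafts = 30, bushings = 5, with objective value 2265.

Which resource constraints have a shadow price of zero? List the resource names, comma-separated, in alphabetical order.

inspection: 85/99 (slack 14)
mill time: 80/85 (slack 5)
steel: 185/185 (binding)
lathe time: 75/75 (binding)
By complementary slackness, a constraint with positive slack has shadow price 0 → inspection, mill time.

inspection, mill time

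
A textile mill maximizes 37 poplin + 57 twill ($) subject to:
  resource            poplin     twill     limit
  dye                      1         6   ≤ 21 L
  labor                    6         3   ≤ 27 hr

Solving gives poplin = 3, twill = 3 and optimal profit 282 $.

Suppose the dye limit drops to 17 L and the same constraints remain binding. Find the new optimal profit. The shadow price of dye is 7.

Δb = -4, so new z* = 282 + (7)·(-4) = 282 − 28 = 254.

254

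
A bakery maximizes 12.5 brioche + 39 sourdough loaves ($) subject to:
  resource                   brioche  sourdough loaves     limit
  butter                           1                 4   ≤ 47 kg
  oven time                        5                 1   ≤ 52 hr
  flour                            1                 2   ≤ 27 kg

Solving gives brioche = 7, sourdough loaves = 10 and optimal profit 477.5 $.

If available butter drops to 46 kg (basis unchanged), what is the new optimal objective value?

Binding: butter and flour. Non-binding: oven time (7 unused).
Slack constraints have shadow price 0 (complementary slackness).
From A_Bᵀ y = c: 1·y_butter + 1·y_flour = 12.5; 4·y_butter + 2·y_flour = 39.
This yields shadow prices y_butter = 7, y_flour = 5.5.
Δz = y_butter·Δb = 7 × (-1) = -7, so new z* = 477.5 − 7 = 470.5.

470.5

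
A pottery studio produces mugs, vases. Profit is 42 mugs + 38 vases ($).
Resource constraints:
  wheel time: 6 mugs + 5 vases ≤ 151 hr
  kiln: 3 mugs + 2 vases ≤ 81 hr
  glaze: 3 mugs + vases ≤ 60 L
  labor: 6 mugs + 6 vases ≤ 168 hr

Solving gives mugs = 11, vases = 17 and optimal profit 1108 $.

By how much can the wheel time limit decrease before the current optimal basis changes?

11

Binding constraints: wheel time, labor. The basis is B = [[6,5],[6,6]] with det 6.
Per unit decrease in wheel time, x* moves by d = (-1, 1).
The basis stays optimal until mugs reaches 0; allowable decrease = 11 hr.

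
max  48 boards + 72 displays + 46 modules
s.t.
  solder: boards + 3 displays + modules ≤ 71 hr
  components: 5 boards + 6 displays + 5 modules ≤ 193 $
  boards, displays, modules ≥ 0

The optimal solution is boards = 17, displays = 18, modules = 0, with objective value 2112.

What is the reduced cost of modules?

Check each constraint at x*: solder 71/71 (tight); components 193/193 (tight).
From A_Bᵀ y = c: 1·y_solder + 5·y_components = 48; 3·y_solder + 6·y_components = 72.
This yields shadow prices y_solder = 8, y_components = 8.
Reduced cost of modules: c₃ − yᵀa₃ = 46 − (8·1 + 8·5) = 46 − 48 = -2.

-2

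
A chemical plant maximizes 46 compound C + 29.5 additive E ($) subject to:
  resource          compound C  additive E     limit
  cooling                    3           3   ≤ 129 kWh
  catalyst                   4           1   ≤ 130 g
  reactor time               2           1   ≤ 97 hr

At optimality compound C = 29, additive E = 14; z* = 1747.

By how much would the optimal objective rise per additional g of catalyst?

At the optimum: cooling uses 129 of 129 (binding); catalyst uses 130 of 130 (binding); reactor time uses 72 of 97 (slack = 25).
By complementary slackness, y = 0 for the non-binding constraint.
The binding rows give the dual system: 3·y_cooling + 4·y_catalyst = 46 and 3·y_cooling + 1·y_catalyst = 29.5.
This yields shadow prices y_cooling = 8, y_catalyst = 5.5.
Shadow price of catalyst = 5.5.

5.5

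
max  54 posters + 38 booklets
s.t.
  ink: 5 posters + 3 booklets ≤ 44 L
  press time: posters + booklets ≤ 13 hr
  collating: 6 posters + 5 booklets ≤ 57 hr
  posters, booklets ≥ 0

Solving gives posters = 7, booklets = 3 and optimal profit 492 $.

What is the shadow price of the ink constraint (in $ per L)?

6

Binding: ink and collating. Non-binding: press time (3 unused).
Since press time is not tight, its dual is 0.
Dual feasibility on the basic columns requires 5·y_ink + 6·y_collating = 54, 3·y_ink + 5·y_collating = 38.
This yields shadow prices y_ink = 6, y_collating = 4.
Shadow price of ink = 6.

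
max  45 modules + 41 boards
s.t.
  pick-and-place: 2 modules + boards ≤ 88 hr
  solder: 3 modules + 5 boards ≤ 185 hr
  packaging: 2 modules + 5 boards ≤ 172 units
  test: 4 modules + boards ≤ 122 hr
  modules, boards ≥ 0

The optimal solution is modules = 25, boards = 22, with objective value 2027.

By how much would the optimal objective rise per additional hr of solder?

Binding: solder and test. Non-binding: pick-and-place (16 unused), packaging (12 unused).
By complementary slackness, y = 0 for the non-binding constraints.
Dual feasibility on the basic columns requires 3·y_solder + 4·y_test = 45, 5·y_solder + 1·y_test = 41.
This yields shadow prices y_solder = 7, y_test = 6.
Shadow price of solder = 7.

7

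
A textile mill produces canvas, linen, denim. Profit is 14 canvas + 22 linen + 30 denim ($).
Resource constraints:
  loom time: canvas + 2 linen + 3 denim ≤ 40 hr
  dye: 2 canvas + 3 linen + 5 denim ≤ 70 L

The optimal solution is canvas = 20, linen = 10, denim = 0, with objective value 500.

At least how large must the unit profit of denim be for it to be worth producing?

36

Check each constraint at x*: loom time 40/40 (tight); dye 70/70 (tight).
From A_Bᵀ y = c: 1·y_loom time + 2·y_dye = 14; 2·y_loom time + 3·y_dye = 22.
→ y_loom time = 2 and y_dye = 6.
denim enters the basis when its profit ≥ yᵀa₃ = 2·3 + 6·5 = 36.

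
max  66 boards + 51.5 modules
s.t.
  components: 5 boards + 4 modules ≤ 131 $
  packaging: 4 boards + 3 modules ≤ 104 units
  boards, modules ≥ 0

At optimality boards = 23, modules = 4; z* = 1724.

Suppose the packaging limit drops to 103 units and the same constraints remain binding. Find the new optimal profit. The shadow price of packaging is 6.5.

Δb = -1, so new z* = 1724 + (6.5)·(-1) = 1724 − 6.5 = 1717.5.

1717.5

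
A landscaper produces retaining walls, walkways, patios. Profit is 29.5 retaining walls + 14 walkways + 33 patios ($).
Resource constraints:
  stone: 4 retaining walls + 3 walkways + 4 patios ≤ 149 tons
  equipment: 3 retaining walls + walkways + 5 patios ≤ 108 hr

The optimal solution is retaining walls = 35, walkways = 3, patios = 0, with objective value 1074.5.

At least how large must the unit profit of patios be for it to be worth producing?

42.5

Check each constraint at x*: stone 149/149 (tight); equipment 108/108 (tight).
Dual feasibility on the basic columns requires 4·y_stone + 3·y_equipment = 29.5, 3·y_stone + 1·y_equipment = 14.
Solving: y_stone = 2.5, y_equipment = 6.5.
patios enters the basis when its profit ≥ yᵀa₃ = 2.5·4 + 6.5·5 = 42.5.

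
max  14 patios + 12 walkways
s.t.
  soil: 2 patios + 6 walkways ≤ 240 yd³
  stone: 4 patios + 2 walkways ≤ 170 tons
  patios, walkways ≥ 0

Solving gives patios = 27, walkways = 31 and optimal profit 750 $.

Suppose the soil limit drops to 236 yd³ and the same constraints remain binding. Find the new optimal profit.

Check each constraint at x*: soil 240/240 (tight); stone 170/170 (tight).
Dual feasibility on the basic columns requires 2·y_soil + 4·y_stone = 14, 6·y_soil + 2·y_stone = 12.
→ y_soil = 1 and y_stone = 3.
Δz = y_soil·Δb = 1 × (-4) = -4, so new z* = 750 − 4 = 746.

746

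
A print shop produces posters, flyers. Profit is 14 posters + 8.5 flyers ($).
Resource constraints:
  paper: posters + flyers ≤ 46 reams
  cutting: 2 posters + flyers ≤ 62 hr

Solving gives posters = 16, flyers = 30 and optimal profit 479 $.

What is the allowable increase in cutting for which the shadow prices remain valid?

30

Binding constraints: paper, cutting. The basis is B = [[1,1],[2,1]] with det -1.
Per unit increase in cutting, x* moves by d = (1, -1).
The basis stays optimal until flyers reaches 0; allowable increase = 30 hr.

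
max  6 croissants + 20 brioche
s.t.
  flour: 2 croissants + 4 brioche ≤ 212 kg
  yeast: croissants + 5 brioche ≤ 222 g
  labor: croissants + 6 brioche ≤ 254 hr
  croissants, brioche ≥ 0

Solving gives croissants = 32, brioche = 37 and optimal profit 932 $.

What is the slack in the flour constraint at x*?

flour used = 2·32 + 4·37 = 212; slack = 212 − 212 = 0.

0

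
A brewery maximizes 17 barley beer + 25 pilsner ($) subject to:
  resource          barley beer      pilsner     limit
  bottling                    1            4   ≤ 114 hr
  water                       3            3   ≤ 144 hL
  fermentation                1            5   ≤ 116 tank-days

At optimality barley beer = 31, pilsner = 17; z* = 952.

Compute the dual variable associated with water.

5

At the optimum: bottling uses 99 of 114 (slack = 15); water uses 144 of 144 (binding); fermentation uses 116 of 116 (binding).
Since bottling is not tight, its dual is 0.
From A_Bᵀ y = c: 3·y_water + 1·y_fermentation = 17; 3·y_water + 5·y_fermentation = 25.
→ y_water = 5 and y_fermentation = 2.
Shadow price of water = 5.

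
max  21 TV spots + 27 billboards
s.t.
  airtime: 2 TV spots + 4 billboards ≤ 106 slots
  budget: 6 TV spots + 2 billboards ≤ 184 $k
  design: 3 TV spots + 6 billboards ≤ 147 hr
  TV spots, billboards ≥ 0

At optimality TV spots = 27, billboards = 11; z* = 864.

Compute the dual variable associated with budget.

1.5

Check each constraint at x*: airtime 98/106 (slack 8); budget 184/184 (tight); design 147/147 (tight).
Slack constraints have shadow price 0 (complementary slackness).
From A_Bᵀ y = c: 6·y_budget + 3·y_design = 21; 2·y_budget + 6·y_design = 27.
→ y_budget = 1.5 and y_design = 4.
Shadow price of budget = 1.5.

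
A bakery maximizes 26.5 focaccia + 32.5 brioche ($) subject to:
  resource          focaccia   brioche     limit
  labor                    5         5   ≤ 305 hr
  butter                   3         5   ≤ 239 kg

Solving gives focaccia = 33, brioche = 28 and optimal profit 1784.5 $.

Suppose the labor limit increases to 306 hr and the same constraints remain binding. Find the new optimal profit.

1788

Check each constraint at x*: labor 305/305 (tight); butter 239/239 (tight).
The binding rows give the dual system: 5·y_labor + 3·y_butter = 26.5 and 5·y_labor + 5·y_butter = 32.5.
This yields shadow prices y_labor = 3.5, y_butter = 3.
Δz = y_labor·Δb = 3.5 × (1) = 3.5, so new z* = 1784.5 + 3.5 = 1788.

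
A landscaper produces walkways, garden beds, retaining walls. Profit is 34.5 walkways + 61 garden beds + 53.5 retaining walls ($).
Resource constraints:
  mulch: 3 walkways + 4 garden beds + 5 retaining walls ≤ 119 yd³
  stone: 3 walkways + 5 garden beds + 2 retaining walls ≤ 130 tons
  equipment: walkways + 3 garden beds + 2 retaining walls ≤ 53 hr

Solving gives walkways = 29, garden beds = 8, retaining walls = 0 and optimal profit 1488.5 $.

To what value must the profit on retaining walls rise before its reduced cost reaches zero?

Check each constraint at x*: mulch 119/119 (tight); stone 127/130 (slack 3); equipment 53/53 (tight).
By complementary slackness, y = 0 for the non-binding constraint.
From A_Bᵀ y = c: 3·y_mulch + 1·y_equipment = 34.5; 4·y_mulch + 3·y_equipment = 61.
Solving: y_mulch = 8.5, y_equipment = 9.
retaining walls enters the basis when its profit ≥ yᵀa₃ = 8.5·5 + 9·2 = 60.5.

60.5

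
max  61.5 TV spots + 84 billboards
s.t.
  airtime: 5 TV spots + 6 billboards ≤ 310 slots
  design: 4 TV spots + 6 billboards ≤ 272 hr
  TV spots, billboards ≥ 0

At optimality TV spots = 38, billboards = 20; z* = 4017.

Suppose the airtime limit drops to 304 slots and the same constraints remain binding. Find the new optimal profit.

Check each constraint at x*: airtime 310/310 (tight); design 272/272 (tight).
From A_Bᵀ y = c: 5·y_airtime + 4·y_design = 61.5; 6·y_airtime + 6·y_design = 84.
Solving: y_airtime = 5.5, y_design = 8.5.
Δz = y_airtime·Δb = 5.5 × (-6) = -33, so new z* = 4017 − 33 = 3984.

3984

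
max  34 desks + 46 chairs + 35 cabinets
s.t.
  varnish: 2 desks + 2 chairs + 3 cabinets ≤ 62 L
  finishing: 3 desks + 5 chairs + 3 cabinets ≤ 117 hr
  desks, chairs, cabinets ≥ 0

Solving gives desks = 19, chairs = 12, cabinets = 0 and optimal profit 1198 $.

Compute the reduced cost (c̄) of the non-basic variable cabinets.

-7

Both varnish and finishing are binding at x*.
Dual feasibility on the basic columns requires 2·y_varnish + 3·y_finishing = 34, 2·y_varnish + 5·y_finishing = 46.
→ y_varnish = 8 and y_finishing = 6.
Reduced cost of cabinets: c₃ − yᵀa₃ = 35 − (8·3 + 6·3) = 35 − 42 = -7.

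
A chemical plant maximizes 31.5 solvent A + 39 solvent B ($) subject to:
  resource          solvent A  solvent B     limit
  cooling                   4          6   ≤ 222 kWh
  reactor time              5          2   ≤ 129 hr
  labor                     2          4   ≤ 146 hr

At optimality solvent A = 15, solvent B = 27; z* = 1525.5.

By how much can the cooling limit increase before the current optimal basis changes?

Binding constraints: cooling, reactor time. The basis is B = [[4,6],[5,2]] with det -22.
Per unit increase in cooling, x* moves by d = (-0.0909, 0.2273).
The basis stays optimal until labor becomes binding; allowable increase = 11 kWh.

11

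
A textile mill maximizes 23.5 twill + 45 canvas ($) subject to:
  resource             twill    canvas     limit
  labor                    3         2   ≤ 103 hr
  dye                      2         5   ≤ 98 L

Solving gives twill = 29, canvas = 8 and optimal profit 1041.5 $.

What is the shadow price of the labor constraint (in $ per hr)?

2.5

Both labor and dye are binding at x*.
From A_Bᵀ y = c: 3·y_labor + 2·y_dye = 23.5; 2·y_labor + 5·y_dye = 45.
Solving: y_labor = 2.5, y_dye = 8.
Shadow price of labor = 2.5.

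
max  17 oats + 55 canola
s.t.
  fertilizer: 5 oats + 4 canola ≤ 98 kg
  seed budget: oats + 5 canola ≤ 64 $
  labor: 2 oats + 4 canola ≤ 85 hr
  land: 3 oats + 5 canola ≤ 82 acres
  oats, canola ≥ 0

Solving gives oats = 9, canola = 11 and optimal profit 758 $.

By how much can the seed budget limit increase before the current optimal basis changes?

18

Binding constraints: seed budget, land. The basis is B = [[1,5],[3,5]] with det -10.
Per unit increase in seed budget, x* moves by d = (-0.5, 0.3).
The basis stays optimal until oats reaches 0; allowable increase = 18 $.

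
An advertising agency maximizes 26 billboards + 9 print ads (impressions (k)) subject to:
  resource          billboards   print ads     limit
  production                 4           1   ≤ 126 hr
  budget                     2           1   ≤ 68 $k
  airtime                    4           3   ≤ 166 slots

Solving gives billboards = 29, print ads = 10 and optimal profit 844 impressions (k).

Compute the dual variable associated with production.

4

Binding: production and budget. Non-binding: airtime (20 unused).
Since airtime is not tight, its dual is 0.
The binding rows give the dual system: 4·y_production + 2·y_budget = 26 and 1·y_production + 1·y_budget = 9.
Solving: y_production = 4, y_budget = 5.
Shadow price of production = 4.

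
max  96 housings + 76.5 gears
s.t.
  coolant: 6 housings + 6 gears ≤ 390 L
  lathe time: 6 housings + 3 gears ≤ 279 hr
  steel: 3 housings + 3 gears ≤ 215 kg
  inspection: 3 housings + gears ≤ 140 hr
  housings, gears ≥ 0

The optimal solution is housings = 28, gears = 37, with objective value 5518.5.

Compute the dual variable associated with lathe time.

Binding: coolant and lathe time. Non-binding: steel (20 unused), inspection (19 unused).
By complementary slackness, y = 0 for the non-binding constraints.
The binding rows give the dual system: 6·y_coolant + 6·y_lathe time = 96 and 6·y_coolant + 3·y_lathe time = 76.5.
→ y_coolant = 9.5 and y_lathe time = 6.5.
Shadow price of lathe time = 6.5.

6.5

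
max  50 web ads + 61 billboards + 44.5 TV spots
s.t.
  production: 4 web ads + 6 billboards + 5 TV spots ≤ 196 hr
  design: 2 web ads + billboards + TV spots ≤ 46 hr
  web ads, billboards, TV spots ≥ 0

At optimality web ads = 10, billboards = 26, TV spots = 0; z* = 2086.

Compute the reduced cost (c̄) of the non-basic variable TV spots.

Both production and design are binding at x*.
Dual feasibility on the basic columns requires 4·y_production + 2·y_design = 50, 6·y_production + 1·y_design = 61.
Solving: y_production = 9, y_design = 7.
Reduced cost of TV spots: c₃ − yᵀa₃ = 44.5 − (9·5 + 7·1) = 44.5 − 52 = -7.5.

-7.5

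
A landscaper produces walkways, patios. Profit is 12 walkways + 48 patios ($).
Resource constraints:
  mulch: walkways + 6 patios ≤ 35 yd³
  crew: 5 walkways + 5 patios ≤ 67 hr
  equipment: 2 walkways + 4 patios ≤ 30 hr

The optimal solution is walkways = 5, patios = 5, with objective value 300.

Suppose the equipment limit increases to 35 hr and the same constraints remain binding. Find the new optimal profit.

315

Check each constraint at x*: mulch 35/35 (tight); crew 50/67 (slack 17); equipment 30/30 (tight).
Since crew is not tight, its dual is 0.
From A_Bᵀ y = c: 1·y_mulch + 2·y_equipment = 12; 6·y_mulch + 4·y_equipment = 48.
Solving: y_mulch = 6, y_equipment = 3.
Δz = y_equipment·Δb = 3 × (5) = 15, so new z* = 300 + 15 = 315.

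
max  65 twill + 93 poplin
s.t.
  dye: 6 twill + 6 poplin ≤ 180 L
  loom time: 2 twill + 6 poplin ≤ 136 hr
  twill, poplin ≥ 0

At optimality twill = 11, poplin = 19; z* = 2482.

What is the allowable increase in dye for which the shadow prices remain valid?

228

Binding constraints: dye, loom time. The basis is B = [[6,6],[2,6]] with det 24.
Per unit increase in dye, x* moves by d = (0.25, -0.0833).
The basis stays optimal until poplin reaches 0; allowable increase = 228 L.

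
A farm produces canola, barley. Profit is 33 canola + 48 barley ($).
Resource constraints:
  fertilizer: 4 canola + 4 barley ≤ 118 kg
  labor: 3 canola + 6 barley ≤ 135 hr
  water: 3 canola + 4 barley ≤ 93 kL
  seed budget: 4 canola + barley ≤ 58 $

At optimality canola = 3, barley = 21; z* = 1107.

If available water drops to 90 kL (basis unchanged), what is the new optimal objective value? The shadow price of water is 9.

1080

Δb = -3, so new z* = 1107 + (9)·(-3) = 1107 − 27 = 1080.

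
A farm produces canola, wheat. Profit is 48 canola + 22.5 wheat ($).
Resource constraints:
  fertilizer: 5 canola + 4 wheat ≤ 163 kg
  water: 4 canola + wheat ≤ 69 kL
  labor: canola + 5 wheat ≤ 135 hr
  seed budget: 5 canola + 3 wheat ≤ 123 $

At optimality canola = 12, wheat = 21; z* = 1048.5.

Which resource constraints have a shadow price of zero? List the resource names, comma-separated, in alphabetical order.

fertilizer, labor

fertilizer: 144/163 (slack 19)
water: 69/69 (binding)
labor: 117/135 (slack 18)
seed budget: 123/123 (binding)
By complementary slackness, a constraint with positive slack has shadow price 0 → fertilizer, labor.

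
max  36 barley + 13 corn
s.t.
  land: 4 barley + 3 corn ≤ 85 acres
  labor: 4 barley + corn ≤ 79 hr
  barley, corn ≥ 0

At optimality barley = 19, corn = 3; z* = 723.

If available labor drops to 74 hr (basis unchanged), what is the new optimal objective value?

688

Check each constraint at x*: land 85/85 (tight); labor 79/79 (tight).
The binding rows give the dual system: 4·y_land + 4·y_labor = 36 and 3·y_land + 1·y_labor = 13.
This yields shadow prices y_land = 2, y_labor = 7.
Δz = y_labor·Δb = 7 × (-5) = -35, so new z* = 723 − 35 = 688.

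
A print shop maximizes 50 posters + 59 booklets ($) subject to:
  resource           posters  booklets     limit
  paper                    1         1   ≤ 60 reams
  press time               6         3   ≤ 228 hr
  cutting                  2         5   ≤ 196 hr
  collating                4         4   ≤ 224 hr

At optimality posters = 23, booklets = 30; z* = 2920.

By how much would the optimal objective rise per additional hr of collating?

0

Binding: press time and cutting. Non-binding: paper (7 unused), collating (12 unused).
Since paper, collating are not tight, their duals are 0.
The binding rows give the dual system: 6·y_press time + 2·y_cutting = 50 and 3·y_press time + 5·y_cutting = 59.
This yields shadow prices y_press time = 5.5, y_cutting = 8.5.
Shadow price of collating = 0.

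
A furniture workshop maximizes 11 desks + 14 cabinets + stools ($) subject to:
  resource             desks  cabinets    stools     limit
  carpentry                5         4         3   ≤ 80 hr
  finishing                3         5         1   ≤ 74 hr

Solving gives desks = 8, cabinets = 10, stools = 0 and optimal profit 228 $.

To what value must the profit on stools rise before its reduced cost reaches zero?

5

Both carpentry and finishing are binding at x*.
From A_Bᵀ y = c: 5·y_carpentry + 3·y_finishing = 11; 4·y_carpentry + 5·y_finishing = 14.
→ y_carpentry = 1 and y_finishing = 2.
stools enters the basis when its profit ≥ yᵀa₃ = 1·3 + 2·1 = 5.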